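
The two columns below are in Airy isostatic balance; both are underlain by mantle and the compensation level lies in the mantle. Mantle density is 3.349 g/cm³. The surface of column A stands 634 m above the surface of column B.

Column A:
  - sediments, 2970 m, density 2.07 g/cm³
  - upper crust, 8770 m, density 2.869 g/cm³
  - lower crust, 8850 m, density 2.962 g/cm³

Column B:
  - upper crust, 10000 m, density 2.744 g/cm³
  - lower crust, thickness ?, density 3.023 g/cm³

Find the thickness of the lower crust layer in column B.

Take the compensation level at the base of the deeper column (depth z_c below the surface of column A) and equate Σ ρ_i t_i down to z_c; mantle fills any gap and the z_c terms cancel.
Column A: 2970×2.07 + 8770×2.869 + 8850×2.962 + (z_c − 20590)×3.349
Column B: 634×0 + 10000×2.744 + x×3.023 + (z_c − 634 − 10000 − x)×3.349
The z_c×3.349 term appears on both sides and cancels. Collect the known terms of each column as K = Σ(ρt)_known − 3.349 × (depth of known layers): K_A = 57522.73 − 3.349×20590 = −11433.18; K_B = 27440 − 3.349×(634 + 10000) = −8173.266.
Balance: K_A = K_B − x×(3.349 − 3.023), so x = (K_B − K_A)/(3.349 − 3.023) = 3259.91/0.326 = 10000 m.

10000 m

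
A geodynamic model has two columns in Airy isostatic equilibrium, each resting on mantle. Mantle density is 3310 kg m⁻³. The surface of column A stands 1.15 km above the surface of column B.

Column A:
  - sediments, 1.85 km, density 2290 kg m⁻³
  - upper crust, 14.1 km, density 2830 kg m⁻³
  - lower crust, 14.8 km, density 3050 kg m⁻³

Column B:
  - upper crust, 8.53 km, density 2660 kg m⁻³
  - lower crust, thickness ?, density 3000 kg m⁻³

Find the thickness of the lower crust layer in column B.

Take the compensation level at the base of the deeper column (depth z_c below the surface of column A) and equate Σ ρ_i t_i down to z_c; mantle fills any gap and the z_c terms cancel.
Column A: 1.85×2290 + 14.1×2830 + 14.8×3050 + (z_c − 30.75)×3310
Column B: 1.15×0 + 8.53×2660 + x×3000 + (z_c − 1.15 − 8.53 − x)×3310
The z_c×3310 term appears on both sides and cancels. Collect the known terms of each column as K = Σ(ρt)_known − 3310 × (depth of known layers): K_A = 89279.5 − 3310×30.75 = −12503; K_B = 22689.8 − 3310×(1.15 + 8.53) = −9351.
Balance: K_A = K_B − x×(3310 − 3000), so x = (K_B − K_A)/(3310 − 3000) = 3152/310 = 10.2 km.

10.2 km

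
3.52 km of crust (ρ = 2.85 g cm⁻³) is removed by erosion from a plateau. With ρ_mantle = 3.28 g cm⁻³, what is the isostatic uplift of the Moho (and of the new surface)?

3.06 km

Unloading: uplift u = e ρ_c/ρ_m = 3.52 km × 2.85/3.28 = 3.06 km.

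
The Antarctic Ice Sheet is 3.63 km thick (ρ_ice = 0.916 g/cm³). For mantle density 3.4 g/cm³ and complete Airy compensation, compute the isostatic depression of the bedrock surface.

Balancing pressure at the compensation depth: the ice load ρ_ice t is balanced by mantle displaced below, ρ_m s.
s = t ρ_ice / ρ_m = 3.63 km × 0.916/3.4 = 0.978 km.

0.978 km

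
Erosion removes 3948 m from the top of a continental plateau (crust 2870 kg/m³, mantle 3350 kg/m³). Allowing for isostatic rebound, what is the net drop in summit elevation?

566 m

Rebound u = e ρ_c/ρ_m = 3948 m × 2870/3350 = 3382 m.
Net surface drop = e − u = 3948 m − 3382 m = e (ρ_m − ρ_c)/ρ_m = 566 m.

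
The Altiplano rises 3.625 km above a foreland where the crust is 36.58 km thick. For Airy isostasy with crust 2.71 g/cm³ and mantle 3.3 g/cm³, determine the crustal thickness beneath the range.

Root depth r = h ρ_c / (ρ_m − ρ_c) = 3.625 km × 2.71 / 0.59 = 16.65 km.
Total thickness = T + h + r = 36.58 km + 3.625 km + 16.65 km = 56.9 km.

56.9 km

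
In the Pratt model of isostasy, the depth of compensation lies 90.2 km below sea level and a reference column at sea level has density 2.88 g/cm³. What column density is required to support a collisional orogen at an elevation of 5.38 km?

Pratt balance: ρ_ref D = ρ (D + h).
ρ = ρ_ref D/(D + h) = 2.88 × 90.2 km/(90.2 km + 5.38 km) = 2.72 g/cm³.

2.72 g/cm³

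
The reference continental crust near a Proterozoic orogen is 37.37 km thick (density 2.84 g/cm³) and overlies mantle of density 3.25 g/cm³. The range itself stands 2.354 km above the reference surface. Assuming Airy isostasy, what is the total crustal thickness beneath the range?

Root depth r = h ρ_c / (ρ_m − ρ_c) = 2.354 km × 2.84 / 0.41 = 16.31 km.
Total thickness = T + h + r = 37.37 km + 2.354 km + 16.31 km = 56 km.

56 km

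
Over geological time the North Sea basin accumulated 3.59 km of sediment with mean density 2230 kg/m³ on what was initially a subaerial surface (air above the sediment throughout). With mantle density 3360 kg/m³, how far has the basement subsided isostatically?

Subaerial load: s = t ρ_sed / ρ_m = 3.59 km × 2230/3360 = 2.38 km.

2.38 km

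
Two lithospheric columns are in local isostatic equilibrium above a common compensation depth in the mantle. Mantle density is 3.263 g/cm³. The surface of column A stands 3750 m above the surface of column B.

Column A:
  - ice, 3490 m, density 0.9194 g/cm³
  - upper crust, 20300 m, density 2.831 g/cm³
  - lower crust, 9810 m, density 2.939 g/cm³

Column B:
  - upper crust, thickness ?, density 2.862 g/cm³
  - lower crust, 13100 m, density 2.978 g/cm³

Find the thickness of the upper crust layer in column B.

Take the compensation level at the base of the deeper column (depth z_c below the surface of column A) and equate Σ ρ_i t_i down to z_c; mantle fills any gap and the z_c terms cancel.
Column A: 3490×0.9194 + 20300×2.831 + 9810×2.939 + (z_c − 33600)×3.263
Column B: 3750×0 + x×2.862 + 13100×2.978 + (z_c − 3750 − 13100 − x)×3.263
The z_c×3.263 term appears on both sides and cancels. Collect the known terms of each column as K = Σ(ρt)_known − 3.263 × (depth of known layers): K_A = 89509.596 − 3.263×33600 = −20127.204; K_B = 39011.8 − 3.263×(3750 + 13100) = −15969.75.
Balance: K_A = K_B − x×(3.263 − 2.862), so x = (K_B − K_A)/(3.263 − 2.862) = 4157.45/0.401 = 10400 m.

10400 m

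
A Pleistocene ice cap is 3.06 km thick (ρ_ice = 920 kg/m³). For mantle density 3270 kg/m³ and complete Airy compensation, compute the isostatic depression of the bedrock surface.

0.861 km

Isostatic balance requires: the ice load ρ_ice t is balanced by mantle displaced below, ρ_m s.
s = t ρ_ice / ρ_m = 3.06 km × 920/3270 = 0.861 km.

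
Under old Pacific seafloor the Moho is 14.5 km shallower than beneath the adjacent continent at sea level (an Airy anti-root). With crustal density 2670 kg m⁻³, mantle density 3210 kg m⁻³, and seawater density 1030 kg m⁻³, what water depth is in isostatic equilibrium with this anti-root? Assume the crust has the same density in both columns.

Replacing a thickness d of crust by seawater at the top must be balanced by replacing crust with mantle at the base: d (ρ_c − ρ_w) = a (ρ_m − ρ_c).
d = a (ρ_m − ρ_c)/(ρ_c − ρ_w) = 14.5 km × 540/1640 = 4.77 km.

4.77 km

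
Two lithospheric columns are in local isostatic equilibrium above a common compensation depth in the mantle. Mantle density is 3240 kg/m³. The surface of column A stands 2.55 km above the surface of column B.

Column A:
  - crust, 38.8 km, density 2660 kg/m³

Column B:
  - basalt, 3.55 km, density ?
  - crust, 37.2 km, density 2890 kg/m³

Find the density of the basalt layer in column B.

2900 kg/m³

Take the compensation level at the base of the deeper column (depth z_c below the surface of column A) and equate Σ ρ_i t_i down to z_c; mantle fills any gap and the z_c terms cancel.
Column A: 38.8×2660 + (z_c − 38.8)×3240
Column B: 2.55×0 + 3.55×ρ + 37.2×2890 + (z_c − 2.55 − 40.75)×3240
The z_c×3240 term appears on both sides and cancels. Collect the known terms of each column as K = Σ(ρt)_known − 3240 × (depth of known layers): K_A = 103208 − 3240×38.8 = −22504; K_B = 107508 − 3240×(2.55 + 40.75) = −32784.
Balance: K_A = K_B + 3.55×ρ, so ρ = (K_A − K_B)/3.55 = 10280/3.55 = 2900 kg/m³.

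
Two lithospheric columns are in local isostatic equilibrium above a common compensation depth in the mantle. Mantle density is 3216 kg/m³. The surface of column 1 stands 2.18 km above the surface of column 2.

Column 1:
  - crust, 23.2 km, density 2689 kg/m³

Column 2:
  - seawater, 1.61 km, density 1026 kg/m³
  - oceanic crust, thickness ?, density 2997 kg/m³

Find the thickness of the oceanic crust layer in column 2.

Take the compensation level at the base of the deeper column (depth z_c below the surface of column 1) and equate Σ ρ_i t_i down to z_c; mantle fills any gap and the z_c terms cancel.
Column 1: 23.2×2689 + (z_c − 23.2)×3216
Column 2: 2.18×0 + 1.61×1026 + x×2997 + (z_c − 2.18 − 1.61 − x)×3216
The z_c×3216 term appears on both sides and cancels. Collect the known terms of each column as K = Σ(ρt)_known − 3216 × (depth of known layers): K_1 = 62384.8 − 3216×23.2 = −12226.4; K_2 = 1651.86 − 3216×(2.18 + 1.61) = −10536.78.
Balance: K_1 = K_2 − x×(3216 − 2997), so x = (K_2 − K_1)/(3216 − 2997) = 1689.62/219 = 7.72 km.

7.72 km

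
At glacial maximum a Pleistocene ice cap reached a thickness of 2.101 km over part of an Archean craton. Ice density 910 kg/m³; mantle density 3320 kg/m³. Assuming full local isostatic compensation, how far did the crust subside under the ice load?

In Airy isostatic equilibrium: the ice load ρ_ice t is balanced by mantle displaced below, ρ_m s.
s = t ρ_ice / ρ_m = 2.101 km × 910/3320 = 0.576 km.

0.576 km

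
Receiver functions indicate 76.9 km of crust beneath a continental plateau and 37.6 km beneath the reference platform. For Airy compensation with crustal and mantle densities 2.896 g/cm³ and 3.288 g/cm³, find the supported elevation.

4.69 km

Excess crust Δ = 76.9 km − 37.6 km = 39.3 km, split between elevation h and root r with h + r = Δ.
Airy balance ρ_c h = (ρ_m − ρ_c) r gives r = h ρ_c/(ρ_m − ρ_c), so h (1 + ρ_c/(ρ_m − ρ_c)) = Δ, i.e. h = Δ (ρ_m − ρ_c)/ρ_m.
h = 39.3 km × 0.392/3.288 = 4.69 km.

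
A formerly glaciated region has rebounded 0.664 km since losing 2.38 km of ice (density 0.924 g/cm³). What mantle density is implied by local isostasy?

ρ_m = ρ_ice t / u = 0.924 × 2.38 km/0.664 km = 3.31 g/cm³.

3.31 g/cm³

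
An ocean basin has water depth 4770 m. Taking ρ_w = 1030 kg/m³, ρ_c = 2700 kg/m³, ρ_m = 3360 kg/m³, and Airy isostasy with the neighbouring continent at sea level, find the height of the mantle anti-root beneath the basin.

12100 m

In Airy isostatic equilibrium: replacing crust with seawater at the top is compensated by replacing crust with mantle at the base: d (ρ_c − ρ_w) = a (ρ_m − ρ_c).
a = d (ρ_c − ρ_w)/(ρ_m − ρ_c) = 4770 m × 1670/660 = 12100 m.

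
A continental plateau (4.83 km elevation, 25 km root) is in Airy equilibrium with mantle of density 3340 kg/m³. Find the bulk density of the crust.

ρ_c h = (ρ_m − ρ_c) r → ρ_c (h + r) = ρ_m r → ρ_c = ρ_m r / (h + r).
ρ_c = 3340 × 25 km / (4.83 km + 25 km) = 2800 kg/m³.

2800 kg/m³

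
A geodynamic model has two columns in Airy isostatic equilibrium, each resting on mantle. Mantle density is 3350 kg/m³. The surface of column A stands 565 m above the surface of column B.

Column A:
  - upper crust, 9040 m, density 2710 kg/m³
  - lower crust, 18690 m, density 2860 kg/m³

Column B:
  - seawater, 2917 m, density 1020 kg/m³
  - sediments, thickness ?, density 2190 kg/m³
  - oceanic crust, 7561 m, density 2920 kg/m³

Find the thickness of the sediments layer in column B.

Take the compensation level at the base of the deeper column (depth z_c below the surface of column A) and equate Σ ρ_i t_i down to z_c; mantle fills any gap and the z_c terms cancel.
Column A: 9040×2710 + 18690×2860 + (z_c − 27730)×3350
Column B: 565×0 + 2917×1020 + x×2190 + 7561×2920 + (z_c − 565 − 10478 − x)×3350
The z_c×3350 term appears on both sides and cancels. Collect the known terms of each column as K = Σ(ρt)_known − 3350 × (depth of known layers): K_A = 77951800 − 3350×27730 = −14943700; K_B = 25053460 − 3350×(565 + 10478) = −11940590.
Balance: K_A = K_B − x×(3350 − 2190), so x = (K_B − K_A)/(3350 − 2190) = 3003110/1160 = 2590 m.

2590 m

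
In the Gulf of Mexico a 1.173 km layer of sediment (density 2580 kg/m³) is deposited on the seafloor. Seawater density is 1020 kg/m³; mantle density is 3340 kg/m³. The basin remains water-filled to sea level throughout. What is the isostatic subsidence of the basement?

0.789 km

Submarine loading: the sediment displaces seawater, and the subsidence is in turn flooded, so s (ρ_m − ρ_w) = t (ρ_sed − ρ_w).
s = 1.173 km × (2580 − 1020) / (3340 − 1020) = 0.789 km.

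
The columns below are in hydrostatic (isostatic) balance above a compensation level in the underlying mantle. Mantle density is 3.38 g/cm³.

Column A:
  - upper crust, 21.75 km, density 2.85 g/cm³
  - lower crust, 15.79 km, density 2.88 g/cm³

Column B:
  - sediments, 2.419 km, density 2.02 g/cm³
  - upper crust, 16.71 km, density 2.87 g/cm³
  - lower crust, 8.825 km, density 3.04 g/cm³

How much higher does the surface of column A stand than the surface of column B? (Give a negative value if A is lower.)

1.36 km

For any compensation level in the mantle, the mantle terms cancel and isostasy reduces to e = (Σt_A − Σt_B) − (Σ(ρt)_A − Σ(ρt)_B) / ρ_m.
Σt_A = 37.54 km; Σt_B = 27.954 km; Σ(ρt)_A = 107.4627; Σ(ρt)_B = 79.67208 (in km·g/cm³).
e = (37.54 − 27.954) − (107.4627 − 79.67208) / 3.38 = 1.36 km.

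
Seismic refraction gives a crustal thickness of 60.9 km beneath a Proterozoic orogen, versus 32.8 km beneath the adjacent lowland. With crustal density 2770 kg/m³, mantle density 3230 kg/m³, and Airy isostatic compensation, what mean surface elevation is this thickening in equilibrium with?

4 km

Excess crust Δ = 60.9 km − 32.8 km = 28.1 km, split between elevation h and root r with h + r = Δ.
Airy balance ρ_c h = (ρ_m − ρ_c) r gives r = h ρ_c/(ρ_m − ρ_c), so h (1 + ρ_c/(ρ_m − ρ_c)) = Δ, i.e. h = Δ (ρ_m − ρ_c)/ρ_m.
h = 28.1 km × 460/3230 = 4 km.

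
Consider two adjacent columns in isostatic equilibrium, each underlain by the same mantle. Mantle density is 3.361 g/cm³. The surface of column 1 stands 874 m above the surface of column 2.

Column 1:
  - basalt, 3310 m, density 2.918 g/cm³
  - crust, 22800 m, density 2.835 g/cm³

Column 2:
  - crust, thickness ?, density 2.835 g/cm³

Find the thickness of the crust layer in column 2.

20000 m

Take the compensation level at the base of the deeper column (depth z_c below the surface of column 1) and equate Σ ρ_i t_i down to z_c; mantle fills any gap and the z_c terms cancel.
Column 1: 3310×2.918 + 22800×2.835 + (z_c − 26110)×3.361
Column 2: 874×0 + x×2.835 + (z_c − 874 − 0 − x)×3.361
The z_c×3.361 term appears on both sides and cancels. Collect the known terms of each column as K = Σ(ρt)_known − 3.361 × (depth of known layers): K_1 = 74296.58 − 3.361×26110 = −13459.13; K_2 = 0 − 3.361×(874 + 0) = −2937.514.
Balance: K_1 = K_2 − x×(3.361 − 2.835), so x = (K_2 − K_1)/(3.361 − 2.835) = 10521.6/0.526 = 20000 m.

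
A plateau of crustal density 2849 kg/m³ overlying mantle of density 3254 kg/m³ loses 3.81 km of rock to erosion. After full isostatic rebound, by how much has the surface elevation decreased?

0.474 km

Rebound u = e ρ_c/ρ_m = 3.81 km × 2849/3254 = 3.336 km.
Net surface drop = e − u = 3.81 km − 3.336 km = e (ρ_m − ρ_c)/ρ_m = 0.474 km.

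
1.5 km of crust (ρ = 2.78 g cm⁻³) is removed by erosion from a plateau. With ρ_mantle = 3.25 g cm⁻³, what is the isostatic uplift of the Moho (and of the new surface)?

1.28 km

Unloading: uplift u = e ρ_c/ρ_m = 1.5 km × 2.78/3.25 = 1.28 km.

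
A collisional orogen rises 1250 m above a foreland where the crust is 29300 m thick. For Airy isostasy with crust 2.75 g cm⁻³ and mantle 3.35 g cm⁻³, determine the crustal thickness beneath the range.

Root depth r = h ρ_c / (ρ_m − ρ_c) = 1250 m × 2.75 / 0.6 = 5729 m.
Total thickness = T + h + r = 29300 m + 1250 m + 5729 m = 36300 m.

36300 m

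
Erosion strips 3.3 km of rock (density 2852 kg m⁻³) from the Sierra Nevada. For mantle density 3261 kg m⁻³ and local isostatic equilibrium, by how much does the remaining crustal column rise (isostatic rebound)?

2.89 km

Unloading: uplift u = e ρ_c/ρ_m = 3.3 km × 2852/3261 = 2.89 km.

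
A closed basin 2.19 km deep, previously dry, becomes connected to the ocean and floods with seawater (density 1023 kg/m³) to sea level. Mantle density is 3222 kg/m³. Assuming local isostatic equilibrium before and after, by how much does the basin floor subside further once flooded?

1.02 km

After flooding the water column is d + s deep. Its weight must equal the weight of mantle displaced by the extra subsidence s: (d + s) ρ_w = s ρ_m.
s = d ρ_w / (ρ_m − ρ_w) = 2.19 km × 1023/(3222 − 1023) = 1.02 km.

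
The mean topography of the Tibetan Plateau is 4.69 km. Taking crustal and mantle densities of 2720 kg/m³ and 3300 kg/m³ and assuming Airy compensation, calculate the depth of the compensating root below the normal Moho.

Equating mass per unit area of the two columns: the weight of the topography is balanced by the buoyancy of the root, ρ_c h = (ρ_m − ρ_c) r.
r = h · ρ_c / (ρ_m − ρ_c) = 4.69 km × 2720 / (3300 − 2720) = 22 km.

22 km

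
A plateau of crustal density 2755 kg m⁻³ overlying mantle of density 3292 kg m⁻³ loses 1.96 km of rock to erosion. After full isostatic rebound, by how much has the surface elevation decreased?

0.32 km

Rebound u = e ρ_c/ρ_m = 1.96 km × 2755/3292 = 1.64 km.
Net surface drop = e − u = 1.96 km − 1.64 km = e (ρ_m − ρ_c)/ρ_m = 0.32 km.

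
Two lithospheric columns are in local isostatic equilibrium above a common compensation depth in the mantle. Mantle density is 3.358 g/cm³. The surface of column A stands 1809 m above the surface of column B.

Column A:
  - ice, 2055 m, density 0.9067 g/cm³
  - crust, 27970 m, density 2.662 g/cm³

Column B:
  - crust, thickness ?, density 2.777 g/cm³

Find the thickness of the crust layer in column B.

Take the compensation level at the base of the deeper column (depth z_c below the surface of column A) and equate Σ ρ_i t_i down to z_c; mantle fills any gap and the z_c terms cancel.
Column A: 2055×0.9067 + 27970×2.662 + (z_c − 30025)×3.358
Column B: 1809×0 + x×2.777 + (z_c − 1809 − 0 − x)×3.358
The z_c×3.358 term appears on both sides and cancels. Collect the known terms of each column as K = Σ(ρt)_known − 3.358 × (depth of known layers): K_A = 76319.4085 − 3.358×30025 = −24504.5415; K_B = 0 − 3.358×(1809 + 0) = −6074.622.
Balance: K_A = K_B − x×(3.358 − 2.777), so x = (K_B − K_A)/(3.358 − 2.777) = 18429.9/0.581 = 31700 m.

31700 m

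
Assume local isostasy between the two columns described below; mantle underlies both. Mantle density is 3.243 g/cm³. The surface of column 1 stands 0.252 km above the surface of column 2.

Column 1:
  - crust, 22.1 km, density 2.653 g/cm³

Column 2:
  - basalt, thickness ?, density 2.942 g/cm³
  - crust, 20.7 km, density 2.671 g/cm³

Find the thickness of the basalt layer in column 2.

1.27 km

Take the compensation level at the base of the deeper column (depth z_c below the surface of column 1) and equate Σ ρ_i t_i down to z_c; mantle fills any gap and the z_c terms cancel.
Column 1: 22.1×2.653 + (z_c − 22.1)×3.243
Column 2: 0.252×0 + x×2.942 + 20.7×2.671 + (z_c − 0.252 − 20.7 − x)×3.243
The z_c×3.243 term appears on both sides and cancels. Collect the known terms of each column as K = Σ(ρt)_known − 3.243 × (depth of known layers): K_1 = 58.6313 − 3.243×22.1 = −13.039; K_2 = 55.2897 − 3.243×(0.252 + 20.7) = −12.657636.
Balance: K_1 = K_2 − x×(3.243 − 2.942), so x = (K_2 − K_1)/(3.243 − 2.942) = 0.381364/0.301 = 1.27 km.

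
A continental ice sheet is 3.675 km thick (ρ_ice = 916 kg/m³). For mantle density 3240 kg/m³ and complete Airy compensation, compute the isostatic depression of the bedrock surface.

1.04 km

Balancing pressure at the compensation depth: the ice load ρ_ice t is balanced by mantle displaced below, ρ_m s.
s = t ρ_ice / ρ_m = 3.675 km × 916/3240 = 1.04 km.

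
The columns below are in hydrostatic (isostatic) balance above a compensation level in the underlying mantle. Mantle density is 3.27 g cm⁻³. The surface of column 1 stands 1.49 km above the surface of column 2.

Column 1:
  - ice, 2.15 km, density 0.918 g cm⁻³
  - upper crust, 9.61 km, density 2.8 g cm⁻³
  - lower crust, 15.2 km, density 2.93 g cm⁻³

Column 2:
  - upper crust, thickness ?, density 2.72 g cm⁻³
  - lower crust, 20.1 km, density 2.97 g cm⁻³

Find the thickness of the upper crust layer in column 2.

6.98 km

Take the compensation level at the base of the deeper column (depth z_c below the surface of column 1) and equate Σ ρ_i t_i down to z_c; mantle fills any gap and the z_c terms cancel.
Column 1: 2.15×0.918 + 9.61×2.8 + 15.2×2.93 + (z_c − 26.96)×3.27
Column 2: 1.49×0 + x×2.72 + 20.1×2.97 + (z_c − 1.49 − 20.1 − x)×3.27
The z_c×3.27 term appears on both sides and cancels. Collect the known terms of each column as K = Σ(ρt)_known − 3.27 × (depth of known layers): K_1 = 73.4177 − 3.27×26.96 = −14.7415; K_2 = 59.697 − 3.27×(1.49 + 20.1) = −10.9023.
Balance: K_1 = K_2 − x×(3.27 − 2.72), so x = (K_2 − K_1)/(3.27 − 2.72) = 3.8392/0.55 = 6.98 km.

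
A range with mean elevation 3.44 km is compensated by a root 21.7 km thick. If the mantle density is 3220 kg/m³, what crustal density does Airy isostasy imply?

ρ_c h = (ρ_m − ρ_c) r → ρ_c (h + r) = ρ_m r → ρ_c = ρ_m r / (h + r).
ρ_c = 3220 × 21.7 km / (3.44 km + 21.7 km) = 2780 kg/m³.

2780 kg/m³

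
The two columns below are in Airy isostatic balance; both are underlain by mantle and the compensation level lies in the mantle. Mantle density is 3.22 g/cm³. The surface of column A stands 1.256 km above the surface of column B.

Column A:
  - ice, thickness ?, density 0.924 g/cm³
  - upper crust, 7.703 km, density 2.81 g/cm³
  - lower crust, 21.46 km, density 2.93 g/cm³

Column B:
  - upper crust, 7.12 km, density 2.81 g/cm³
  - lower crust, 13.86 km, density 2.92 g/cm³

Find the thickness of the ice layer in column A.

0.758 km

Take the compensation level at the base of the deeper column (depth z_c below the surface of column A) and equate Σ ρ_i t_i down to z_c; mantle fills any gap and the z_c terms cancel.
Column A: x×0.924 + 7.703×2.81 + 21.46×2.93 + (z_c − 29.163 − x)×3.22
Column B: 1.256×0 + 7.12×2.81 + 13.86×2.92 + (z_c − 1.256 − 20.98)×3.22
The z_c×3.22 term appears on both sides and cancels. Collect the known terms of each column as K = Σ(ρt)_known − 3.22 × (depth of known layers): K_A = 84.52323 − 3.22×29.163 = −9.38163; K_B = 60.4784 − 3.22×(1.256 + 20.98) = −11.12152.
Balance: K_A − x×(3.22 − 0.924) = K_B, so x = (K_A − K_B)/(3.22 − 0.924) = 1.73989/2.296 = 0.758 km.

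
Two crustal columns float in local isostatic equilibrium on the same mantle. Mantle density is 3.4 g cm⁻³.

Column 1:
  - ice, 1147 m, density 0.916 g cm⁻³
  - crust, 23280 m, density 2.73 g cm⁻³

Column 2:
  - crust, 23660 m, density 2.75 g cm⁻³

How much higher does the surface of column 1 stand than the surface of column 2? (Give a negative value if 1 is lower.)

902 m

For any compensation level in the mantle, the mantle terms cancel and isostasy reduces to e = (Σt_1 − Σt_2) − (Σ(ρt)_1 − Σ(ρt)_2) / ρ_m.
Σt_1 = 24427 m; Σt_2 = 23660 m; Σ(ρt)_1 = 64605.052; Σ(ρt)_2 = 65065 (in m·g cm⁻³).
e = (24427 − 23660) − (64605.052 − 65065) / 3.4 = 902 m.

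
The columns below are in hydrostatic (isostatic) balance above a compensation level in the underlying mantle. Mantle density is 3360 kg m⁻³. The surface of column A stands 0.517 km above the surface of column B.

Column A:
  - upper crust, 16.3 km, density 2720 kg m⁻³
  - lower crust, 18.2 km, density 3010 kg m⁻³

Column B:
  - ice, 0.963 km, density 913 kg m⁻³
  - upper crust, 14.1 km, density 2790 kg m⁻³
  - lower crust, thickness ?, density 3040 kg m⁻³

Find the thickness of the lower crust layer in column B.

14.6 km

Take the compensation level at the base of the deeper column (depth z_c below the surface of column A) and equate Σ ρ_i t_i down to z_c; mantle fills any gap and the z_c terms cancel.
Column A: 16.3×2720 + 18.2×3010 + (z_c − 34.5)×3360
Column B: 0.517×0 + 0.963×913 + 14.1×2790 + x×3040 + (z_c − 0.517 − 15.063 − x)×3360
The z_c×3360 term appears on both sides and cancels. Collect the known terms of each column as K = Σ(ρt)_known − 3360 × (depth of known layers): K_A = 99118 − 3360×34.5 = −16802; K_B = 40218.219 − 3360×(0.517 + 15.063) = −12130.581.
Balance: K_A = K_B − x×(3360 − 3040), so x = (K_B − K_A)/(3360 − 3040) = 4671.42/320 = 14.6 km.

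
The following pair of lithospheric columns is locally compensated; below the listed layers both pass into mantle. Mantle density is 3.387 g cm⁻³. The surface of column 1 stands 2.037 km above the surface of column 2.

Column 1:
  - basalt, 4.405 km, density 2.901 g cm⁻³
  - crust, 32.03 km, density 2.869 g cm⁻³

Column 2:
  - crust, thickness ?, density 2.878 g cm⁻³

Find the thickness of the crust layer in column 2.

23.2 km

Take the compensation level at the base of the deeper column (depth z_c below the surface of column 1) and equate Σ ρ_i t_i down to z_c; mantle fills any gap and the z_c terms cancel.
Column 1: 4.405×2.901 + 32.03×2.869 + (z_c − 36.435)×3.387
Column 2: 2.037×0 + x×2.878 + (z_c − 2.037 − 0 − x)×3.387
The z_c×3.387 term appears on both sides and cancels. Collect the known terms of each column as K = Σ(ρt)_known − 3.387 × (depth of known layers): K_1 = 104.672975 − 3.387×36.435 = −18.73237; K_2 = 0 − 3.387×(2.037 + 0) = −6.899319.
Balance: K_1 = K_2 − x×(3.387 − 2.878), so x = (K_2 − K_1)/(3.387 − 2.878) = 11.8331/0.509 = 23.2 km.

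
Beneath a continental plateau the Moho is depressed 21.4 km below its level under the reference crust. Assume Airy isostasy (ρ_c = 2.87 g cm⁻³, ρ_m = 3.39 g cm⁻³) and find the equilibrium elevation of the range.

3.88 km

Balancing pressure at the compensation depth: ρ_c h = (ρ_m − ρ_c) r.
h = r (ρ_m − ρ_c) / ρ_c = 21.4 km × (3.39 − 2.87) / 2.87 = 3.88 km.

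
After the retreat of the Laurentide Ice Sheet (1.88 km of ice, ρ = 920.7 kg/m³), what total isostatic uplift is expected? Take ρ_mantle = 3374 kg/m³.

Removing the load lets mantle flow back in; uplift u satisfies ρ_ice t = ρ_m u.
u = t ρ_ice/ρ_m = 1.88 km × 920.7/3374 = 0.513 km.

0.513 km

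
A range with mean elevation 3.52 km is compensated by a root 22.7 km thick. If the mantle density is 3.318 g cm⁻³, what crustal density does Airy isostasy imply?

2.87 g cm⁻³

ρ_c h = (ρ_m − ρ_c) r → ρ_c (h + r) = ρ_m r → ρ_c = ρ_m r / (h + r).
ρ_c = 3.318 × 22.7 km / (3.52 km + 22.7 km) = 2.87 g cm⁻³.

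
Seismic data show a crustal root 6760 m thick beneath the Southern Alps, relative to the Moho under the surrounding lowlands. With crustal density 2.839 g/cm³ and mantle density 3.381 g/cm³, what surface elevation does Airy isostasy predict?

For local isostatic compensation: ρ_c h = (ρ_m − ρ_c) r.
h = r (ρ_m − ρ_c) / ρ_c = 6760 m × (3.381 − 2.839) / 2.839 = 1290 m.

1290 m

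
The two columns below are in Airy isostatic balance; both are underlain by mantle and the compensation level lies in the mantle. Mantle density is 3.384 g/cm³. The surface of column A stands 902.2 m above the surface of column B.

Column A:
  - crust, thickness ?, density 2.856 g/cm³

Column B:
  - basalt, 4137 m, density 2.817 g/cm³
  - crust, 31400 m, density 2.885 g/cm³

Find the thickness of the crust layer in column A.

Take the compensation level at the base of the deeper column (depth z_c below the surface of column A) and equate Σ ρ_i t_i down to z_c; mantle fills any gap and the z_c terms cancel.
Column A: x×2.856 + (z_c − 0 − x)×3.384
Column B: 902.2×0 + 4137×2.817 + 31400×2.885 + (z_c − 902.2 − 35537)×3.384
The z_c×3.384 term appears on both sides and cancels. Collect the known terms of each column as K = Σ(ρt)_known − 3.384 × (depth of known layers): K_A = 0 − 3.384×0 = 0; K_B = 102242.929 − 3.384×(902.2 + 35537) = −21067.3238.
Balance: K_A − x×(3.384 − 2.856) = K_B, so x = (K_A − K_B)/(3.384 − 2.856) = 21067.3/0.528 = 39900 m.

39900 m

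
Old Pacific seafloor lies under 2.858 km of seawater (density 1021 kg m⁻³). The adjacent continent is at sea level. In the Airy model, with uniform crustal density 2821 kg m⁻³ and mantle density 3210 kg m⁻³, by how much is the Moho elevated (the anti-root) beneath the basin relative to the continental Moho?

13.2 km

Equating mass per unit area of the two columns: replacing crust with seawater at the top is compensated by replacing crust with mantle at the base: d (ρ_c − ρ_w) = a (ρ_m − ρ_c).
a = d (ρ_c − ρ_w)/(ρ_m − ρ_c) = 2.858 km × 1800/389 = 13.2 km.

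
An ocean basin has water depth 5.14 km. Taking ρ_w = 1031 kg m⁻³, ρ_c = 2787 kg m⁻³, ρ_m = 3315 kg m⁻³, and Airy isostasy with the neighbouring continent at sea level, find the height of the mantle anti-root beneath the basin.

In Airy isostatic equilibrium: replacing crust with seawater at the top is compensated by replacing crust with mantle at the base: d (ρ_c − ρ_w) = a (ρ_m − ρ_c).
a = d (ρ_c − ρ_w)/(ρ_m − ρ_c) = 5.14 km × 1756/528 = 17.1 km.

17.1 km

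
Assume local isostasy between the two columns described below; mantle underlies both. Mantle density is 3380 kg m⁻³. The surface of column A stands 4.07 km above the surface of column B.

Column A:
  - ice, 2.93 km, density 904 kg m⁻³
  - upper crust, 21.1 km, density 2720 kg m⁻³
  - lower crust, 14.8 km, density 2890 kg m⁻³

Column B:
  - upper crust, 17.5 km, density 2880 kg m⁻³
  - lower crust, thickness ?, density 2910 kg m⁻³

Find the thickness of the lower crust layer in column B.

12.6 km

Take the compensation level at the base of the deeper column (depth z_c below the surface of column A) and equate Σ ρ_i t_i down to z_c; mantle fills any gap and the z_c terms cancel.
Column A: 2.93×904 + 21.1×2720 + 14.8×2890 + (z_c − 38.83)×3380
Column B: 4.07×0 + 17.5×2880 + x×2910 + (z_c − 4.07 − 17.5 − x)×3380
The z_c×3380 term appears on both sides and cancels. Collect the known terms of each column as K = Σ(ρt)_known − 3380 × (depth of known layers): K_A = 102812.72 − 3380×38.83 = −28432.68; K_B = 50400 − 3380×(4.07 + 17.5) = −22506.6.
Balance: K_A = K_B − x×(3380 − 2910), so x = (K_B − K_A)/(3380 − 2910) = 5926.08/470 = 12.6 km.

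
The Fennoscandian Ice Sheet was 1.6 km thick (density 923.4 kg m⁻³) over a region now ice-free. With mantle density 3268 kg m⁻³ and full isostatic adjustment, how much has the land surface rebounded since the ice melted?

Removing the load lets mantle flow back in; uplift u satisfies ρ_ice t = ρ_m u.
u = t ρ_ice/ρ_m = 1.6 km × 923.4/3268 = 0.452 km.

0.452 km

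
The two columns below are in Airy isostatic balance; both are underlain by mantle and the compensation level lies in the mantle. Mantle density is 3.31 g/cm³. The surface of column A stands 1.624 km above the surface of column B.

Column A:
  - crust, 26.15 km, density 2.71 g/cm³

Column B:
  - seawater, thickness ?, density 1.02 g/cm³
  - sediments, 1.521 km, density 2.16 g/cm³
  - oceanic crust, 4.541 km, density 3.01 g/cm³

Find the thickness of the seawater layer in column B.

3.15 km

Take the compensation level at the base of the deeper column (depth z_c below the surface of column A) and equate Σ ρ_i t_i down to z_c; mantle fills any gap and the z_c terms cancel.
Column A: 26.15×2.71 + (z_c − 26.15)×3.31
Column B: 1.624×0 + x×1.02 + 1.521×2.16 + 4.541×3.01 + (z_c − 1.624 − 6.062 − x)×3.31
The z_c×3.31 term appears on both sides and cancels. Collect the known terms of each column as K = Σ(ρt)_known − 3.31 × (depth of known layers): K_A = 70.8665 − 3.31×26.15 = −15.69; K_B = 16.95377 − 3.31×(1.624 + 6.062) = −8.48689.
Balance: K_A = K_B − x×(3.31 − 1.02), so x = (K_B − K_A)/(3.31 − 1.02) = 7.20311/2.29 = 3.15 km.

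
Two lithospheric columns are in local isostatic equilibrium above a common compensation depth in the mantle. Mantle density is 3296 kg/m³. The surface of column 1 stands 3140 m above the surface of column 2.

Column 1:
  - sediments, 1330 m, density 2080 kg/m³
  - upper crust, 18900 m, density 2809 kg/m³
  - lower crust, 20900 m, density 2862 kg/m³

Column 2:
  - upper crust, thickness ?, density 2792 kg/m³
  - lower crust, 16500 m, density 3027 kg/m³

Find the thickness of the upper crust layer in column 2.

10100 m

Take the compensation level at the base of the deeper column (depth z_c below the surface of column 1) and equate Σ ρ_i t_i down to z_c; mantle fills any gap and the z_c terms cancel.
Column 1: 1330×2080 + 18900×2809 + 20900×2862 + (z_c − 41130)×3296
Column 2: 3140×0 + x×2792 + 16500×3027 + (z_c − 3140 − 16500 − x)×3296
The z_c×3296 term appears on both sides and cancels. Collect the known terms of each column as K = Σ(ρt)_known − 3296 × (depth of known layers): K_1 = 115672300 − 3296×41130 = −19892180; K_2 = 49945500 − 3296×(3140 + 16500) = −14787940.
Balance: K_1 = K_2 − x×(3296 − 2792), so x = (K_2 − K_1)/(3296 − 2792) = 5104240/504 = 10100 m.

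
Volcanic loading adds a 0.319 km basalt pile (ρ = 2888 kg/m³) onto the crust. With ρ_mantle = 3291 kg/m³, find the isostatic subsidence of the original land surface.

0.28 km

Subaerial loading: s = t ρ_load / ρ_m.
s = 0.319 km × 2888/3291 = 0.28 km.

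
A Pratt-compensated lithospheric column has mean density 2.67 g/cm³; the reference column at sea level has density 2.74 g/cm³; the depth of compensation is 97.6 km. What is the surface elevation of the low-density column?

2.56 km

ρ_ref D = ρ (D + h) → h = D (ρ_ref − ρ)/ρ.
h = 97.6 km × (2.74 − 2.67)/2.67 = 2.56 km.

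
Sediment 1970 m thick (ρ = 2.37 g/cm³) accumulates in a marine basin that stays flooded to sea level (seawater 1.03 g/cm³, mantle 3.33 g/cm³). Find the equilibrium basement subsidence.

1150 m

Submarine loading: the sediment displaces seawater, and the subsidence is in turn flooded, so s (ρ_m − ρ_w) = t (ρ_sed − ρ_w).
s = 1970 m × (2.37 − 1.03) / (3.33 − 1.03) = 1150 m.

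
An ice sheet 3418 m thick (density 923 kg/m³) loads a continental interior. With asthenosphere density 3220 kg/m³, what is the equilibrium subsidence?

980 m

In Airy isostatic equilibrium: the ice load ρ_ice t is balanced by mantle displaced below, ρ_m s.
s = t ρ_ice / ρ_m = 3418 m × 923/3220 = 980 m.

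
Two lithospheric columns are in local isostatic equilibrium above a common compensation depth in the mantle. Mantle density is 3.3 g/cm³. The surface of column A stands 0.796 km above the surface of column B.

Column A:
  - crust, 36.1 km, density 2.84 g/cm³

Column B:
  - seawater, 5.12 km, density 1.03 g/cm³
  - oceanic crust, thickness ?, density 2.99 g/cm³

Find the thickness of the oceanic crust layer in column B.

7.6 km

Take the compensation level at the base of the deeper column (depth z_c below the surface of column A) and equate Σ ρ_i t_i down to z_c; mantle fills any gap and the z_c terms cancel.
Column A: 36.1×2.84 + (z_c − 36.1)×3.3
Column B: 0.796×0 + 5.12×1.03 + x×2.99 + (z_c − 0.796 − 5.12 − x)×3.3
The z_c×3.3 term appears on both sides and cancels. Collect the known terms of each column as K = Σ(ρt)_known − 3.3 × (depth of known layers): K_A = 102.524 − 3.3×36.1 = −16.606; K_B = 5.2736 − 3.3×(0.796 + 5.12) = −14.2492.
Balance: K_A = K_B − x×(3.3 − 2.99), so x = (K_B − K_A)/(3.3 − 2.99) = 2.3568/0.31 = 7.6 km.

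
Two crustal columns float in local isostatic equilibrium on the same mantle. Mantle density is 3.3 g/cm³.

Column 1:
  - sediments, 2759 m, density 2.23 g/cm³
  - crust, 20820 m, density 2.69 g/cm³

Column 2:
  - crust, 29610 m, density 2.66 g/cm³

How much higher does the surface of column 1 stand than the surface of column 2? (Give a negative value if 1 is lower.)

For any compensation level in the mantle, the mantle terms cancel and isostasy reduces to e = (Σt_1 − Σt_2) − (Σ(ρt)_1 − Σ(ρt)_2) / ρ_m.
Σt_1 = 23579 m; Σt_2 = 29610 m; Σ(ρt)_1 = 62158.37; Σ(ρt)_2 = 78762.6 (in m·g/cm³).
e = (23579 − 29610) − (62158.37 − 78762.6) / 3.3 = −999 m.

−999 m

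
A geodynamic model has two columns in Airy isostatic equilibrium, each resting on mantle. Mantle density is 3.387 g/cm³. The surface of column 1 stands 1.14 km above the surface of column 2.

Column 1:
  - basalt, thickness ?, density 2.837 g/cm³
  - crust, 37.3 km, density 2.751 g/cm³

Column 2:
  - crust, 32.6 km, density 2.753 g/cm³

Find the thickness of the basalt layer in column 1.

1.47 km

Take the compensation level at the base of the deeper column (depth z_c below the surface of column 1) and equate Σ ρ_i t_i down to z_c; mantle fills any gap and the z_c terms cancel.
Column 1: x×2.837 + 37.3×2.751 + (z_c − 37.3 − x)×3.387
Column 2: 1.14×0 + 32.6×2.753 + (z_c − 1.14 − 32.6)×3.387
The z_c×3.387 term appears on both sides and cancels. Collect the known terms of each column as K = Σ(ρt)_known − 3.387 × (depth of known layers): K_1 = 102.6123 − 3.387×37.3 = −23.7228; K_2 = 89.7478 − 3.387×(1.14 + 32.6) = −24.52958.
Balance: K_1 − x×(3.387 − 2.837) = K_2, so x = (K_1 − K_2)/(3.387 − 2.837) = 0.80678/0.55 = 1.47 km.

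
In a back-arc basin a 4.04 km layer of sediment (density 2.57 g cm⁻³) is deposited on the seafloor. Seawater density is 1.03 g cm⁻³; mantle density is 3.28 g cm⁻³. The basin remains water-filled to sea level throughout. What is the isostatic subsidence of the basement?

Submarine loading: the sediment displaces seawater, and the subsidence is in turn flooded, so s (ρ_m − ρ_w) = t (ρ_sed − ρ_w).
s = 4.04 km × (2.57 − 1.03) / (3.28 − 1.03) = 2.77 km.

2.77 km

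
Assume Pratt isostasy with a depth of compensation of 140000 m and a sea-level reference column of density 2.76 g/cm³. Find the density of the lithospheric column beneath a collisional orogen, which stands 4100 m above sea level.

2.68 g/cm³

Pratt balance: ρ_ref D = ρ (D + h).
ρ = ρ_ref D/(D + h) = 2.76 × 140000 m/(140000 m + 4100 m) = 2.68 g/cm³.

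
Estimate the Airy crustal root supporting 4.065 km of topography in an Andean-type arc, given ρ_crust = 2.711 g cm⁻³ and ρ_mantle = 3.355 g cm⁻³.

For local isostatic compensation: the weight of the topography is balanced by the buoyancy of the root, ρ_c h = (ρ_m − ρ_c) r.
r = h · ρ_c / (ρ_m − ρ_c) = 4.065 km × 2.711 / (3.355 − 2.711) = 17.1 km.

17.1 km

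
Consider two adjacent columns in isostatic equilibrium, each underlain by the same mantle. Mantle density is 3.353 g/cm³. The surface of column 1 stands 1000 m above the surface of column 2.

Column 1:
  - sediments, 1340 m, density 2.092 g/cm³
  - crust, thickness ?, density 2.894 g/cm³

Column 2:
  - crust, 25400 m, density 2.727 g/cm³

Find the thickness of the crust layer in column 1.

38300 m

Take the compensation level at the base of the deeper column (depth z_c below the surface of column 1) and equate Σ ρ_i t_i down to z_c; mantle fills any gap and the z_c terms cancel.
Column 1: 1340×2.092 + x×2.894 + (z_c − 1340 − x)×3.353
Column 2: 1000×0 + 25400×2.727 + (z_c − 1000 − 25400)×3.353
The z_c×3.353 term appears on both sides and cancels. Collect the known terms of each column as K = Σ(ρt)_known − 3.353 × (depth of known layers): K_1 = 2803.28 − 3.353×1340 = −1689.74; K_2 = 69265.8 − 3.353×(1000 + 25400) = −19253.4.
Balance: K_1 − x×(3.353 − 2.894) = K_2, so x = (K_1 − K_2)/(3.353 − 2.894) = 17563.7/0.459 = 38300 m.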